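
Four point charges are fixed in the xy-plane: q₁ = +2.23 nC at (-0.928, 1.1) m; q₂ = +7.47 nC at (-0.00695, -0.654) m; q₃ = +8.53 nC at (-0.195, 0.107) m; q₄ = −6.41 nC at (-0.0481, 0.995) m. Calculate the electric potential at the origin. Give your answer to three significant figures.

Electric potential is a scalar, so the contributions from each charge add algebraically: V = Σ kqᵢ/rᵢ.
Distances from the field point to each charge: r₁ = 1.44 m, r₂ = 0.654 m, r₃ = 0.222 m, r₄ = 0.996 m.
V = k[(2.23×10⁻⁹)/(1.44) + (7.47×10⁻⁹)/(0.654) + (8.53×10⁻⁹)/(0.222) + (-6.41×10⁻⁹)/(0.996)] = 404 V.

404 V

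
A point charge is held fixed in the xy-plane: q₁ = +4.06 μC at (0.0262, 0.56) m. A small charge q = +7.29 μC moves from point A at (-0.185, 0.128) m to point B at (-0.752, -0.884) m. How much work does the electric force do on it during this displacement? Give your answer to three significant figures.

0.391 J

The work done by the electric force is W_field = −ΔU = −q(V_B − V_A) = q(V_A − V_B).
At A: distance to the source charge is 0.481 m; V_A = kq₁/r = 7.59×10⁴ V.
At B: distance to the source charge is 1.64 m; V_B = kq₁/r = 2.23×10⁴ V.
ΔV = V_B − V_A = -5.37×10⁴ V.
W_field = −qΔV = −(7.29×10⁻⁶ C)(-5.37×10⁴ V) = 0.391 J.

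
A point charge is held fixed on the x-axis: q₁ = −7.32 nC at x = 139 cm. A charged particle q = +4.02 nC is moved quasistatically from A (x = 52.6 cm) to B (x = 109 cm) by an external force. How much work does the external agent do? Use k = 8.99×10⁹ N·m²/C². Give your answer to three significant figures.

-5.76×10⁻⁷ J

For quasistatic motion the external work equals the change in potential energy: W_ext = qΔV = q(V_B − V_A).
At A: distance to the source charge is 0.864 m; V_A = kq₁/r = -76.2 V.
At B: distance to the source charge is 0.300 m; V_B = kq₁/r = -219 V.
ΔV = V_B − V_A = -143 V.
W_ext = qΔV = (4.02×10⁻⁹ C)(-143 V) = -5.76×10⁻⁷ J.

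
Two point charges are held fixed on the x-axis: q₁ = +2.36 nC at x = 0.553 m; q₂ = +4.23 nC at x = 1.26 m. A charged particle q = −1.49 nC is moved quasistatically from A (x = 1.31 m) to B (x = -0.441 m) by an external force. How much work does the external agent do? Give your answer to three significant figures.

For quasistatic motion the external work equals the change in potential energy: W_ext = qΔV = q(V_B − V_A).
At A: distances to the source charges are 0.757 m, 0.0500 m; V_A = Σ kqᵢ/rᵢ = 789 V.
At B: distances to the source charges are 0.994 m, 1.70 m; V_B = Σ kqᵢ/rᵢ = 43.7 V.
ΔV = V_B − V_A = -745 V.
W_ext = qΔV = (-1.49×10⁻⁹ C)(-745 V) = 1.11×10⁻⁶ J.

1.11×10⁻⁶ J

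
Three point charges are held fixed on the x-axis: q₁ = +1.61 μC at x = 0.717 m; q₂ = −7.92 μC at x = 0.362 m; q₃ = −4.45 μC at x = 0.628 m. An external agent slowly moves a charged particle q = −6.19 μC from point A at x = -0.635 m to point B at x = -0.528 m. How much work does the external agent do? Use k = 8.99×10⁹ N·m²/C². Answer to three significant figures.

For quasistatic motion the external work equals the change in potential energy: W_ext = qΔV = q(V_B − V_A).
At A: distances to the source charges are 1.35 m, 0.997 m, 1.26 m; V_A = Σ kqᵢ/rᵢ = -9.24×10⁴ V.
At B: distances to the source charges are 1.25 m, 0.890 m, 1.16 m; V_B = Σ kqᵢ/rᵢ = -1.03×10⁵ V.
ΔV = V_B − V_A = -1.06×10⁴ V.
W_ext = qΔV = (-6.19×10⁻⁶ C)(-1.06×10⁴ V) = 0.0656 J.

0.0656 J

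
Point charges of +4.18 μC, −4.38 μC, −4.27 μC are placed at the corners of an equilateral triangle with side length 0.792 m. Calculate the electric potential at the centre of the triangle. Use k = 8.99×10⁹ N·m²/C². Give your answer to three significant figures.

The total potential is the scalar sum of each charge's contribution, V = Σ kqᵢ/rᵢ.
The distance from each vertex to the centroid is a/√3 = 0.457 m.
V = k[(4.18×10⁻⁶)/(0.457) + (-4.38×10⁻⁶)/(0.457) + (-4.27×10⁻⁶)/(0.457)] = -8.79×10⁴ V.

-8.79×10⁴ V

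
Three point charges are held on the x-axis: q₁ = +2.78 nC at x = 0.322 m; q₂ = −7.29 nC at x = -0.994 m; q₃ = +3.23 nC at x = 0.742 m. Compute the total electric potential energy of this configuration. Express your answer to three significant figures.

-6.82×10⁻⁸ J

The assembly work is the sum of pairwise potential energies, U = Σ_{i<j} kqᵢqⱼ/rᵢⱼ.
Pair separations: r₁₂ = 1.32 m, r₁₃ = 0.420 m, r₂₃ = 1.74 m.
U = (-1.38×10⁻⁷) + (1.92×10⁻⁷) + (-1.22×10⁻⁷) = -6.82×10⁻⁸ J.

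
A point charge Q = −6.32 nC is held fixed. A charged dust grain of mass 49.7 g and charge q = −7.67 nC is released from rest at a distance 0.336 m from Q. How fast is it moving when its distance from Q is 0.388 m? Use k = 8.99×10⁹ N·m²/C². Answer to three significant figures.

2.64×10⁻³ m/s

Only the electrostatic force acts, so mechanical energy is conserved: ½mv² = U₁ − U₂ = kQq(1/r₁ − 1/r₂).
U₁ − U₂ = (8.99×10⁹ N·m²/C²)(-6.32×10⁻⁹ C)(-7.67×10⁻⁹ C)(1/0.336 − 1/0.388) = 1.74×10⁻⁷ J.
v = √(2·1.74×10⁻⁷/0.0497) = 2.64×10⁻³ m/s.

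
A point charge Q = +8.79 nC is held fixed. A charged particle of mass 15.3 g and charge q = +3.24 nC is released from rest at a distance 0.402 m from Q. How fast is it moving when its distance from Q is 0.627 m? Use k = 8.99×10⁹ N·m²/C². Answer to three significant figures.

5.47×10⁻³ m/s

Only the electrostatic force acts, so mechanical energy is conserved: ½mv² = U₁ − U₂ = kQq(1/r₁ − 1/r₂).
U₁ − U₂ = (8.99×10⁹ N·m²/C²)(8.79×10⁻⁹ C)(3.24×10⁻⁹ C)(1/0.402 − 1/0.627) = 2.29×10⁻⁷ J.
v = √(2·2.29×10⁻⁷/0.0153) = 5.47×10⁻³ m/s.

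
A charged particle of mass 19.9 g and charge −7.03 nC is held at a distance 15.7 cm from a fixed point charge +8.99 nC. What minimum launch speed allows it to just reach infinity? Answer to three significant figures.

To just escape, total mechanical energy must reach zero at infinity: ½mv²_min + U = 0, so ½mv²_min = −U = |kQq|/r.
|U| = |kQq|/r = (8.99×10⁹ N·m²/C²)(8.99×10⁻⁹)(7.03×10⁻⁹)/(0.157) = 3.62×10⁻⁶ J.
v_min = √(2|U|/m) = √(2·3.62×10⁻⁶/0.0199) = 0.0191 m/s.

0.0191 m/s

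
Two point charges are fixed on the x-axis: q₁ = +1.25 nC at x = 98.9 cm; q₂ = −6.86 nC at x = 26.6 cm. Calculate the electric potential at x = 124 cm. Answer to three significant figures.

-18.5 V

The total potential is the scalar sum of each charge's contribution, V = Σ kqᵢ/rᵢ.
Distances from the field point to each charge: r₁ = 0.251 m, r₂ = 0.974 m.
V = k[(1.25×10⁻⁹)/(0.251) + (-6.86×10⁻⁹)/(0.974)] = -18.5 V.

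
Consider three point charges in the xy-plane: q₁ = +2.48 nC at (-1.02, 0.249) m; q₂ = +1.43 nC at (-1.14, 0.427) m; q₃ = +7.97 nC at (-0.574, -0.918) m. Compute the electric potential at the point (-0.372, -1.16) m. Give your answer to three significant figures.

249 V

The total potential is the scalar sum of each charge's contribution, V = Σ kqᵢ/rᵢ.
Distances from the field point to each charge: r₁ = 1.55 m, r₂ = 1.76 m, r₃ = 0.315 m.
V = k[(2.48×10⁻⁹)/(1.55) + (1.43×10⁻⁹)/(1.76) + (7.97×10⁻⁹)/(0.315)] = 249 V.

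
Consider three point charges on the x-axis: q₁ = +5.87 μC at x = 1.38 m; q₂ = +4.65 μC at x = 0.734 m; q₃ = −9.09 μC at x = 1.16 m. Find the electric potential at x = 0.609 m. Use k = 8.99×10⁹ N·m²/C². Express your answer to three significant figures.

2.55×10⁵ V

The total potential is the scalar sum of each charge's contribution, V = Σ kqᵢ/rᵢ.
Distances from the field point to each charge: r₁ = 0.771 m, r₂ = 0.125 m, r₃ = 0.551 m.
V = k[(5.87×10⁻⁶)/(0.771) + (4.65×10⁻⁶)/(0.125) + (-9.09×10⁻⁶)/(0.551)] = 2.55×10⁵ V.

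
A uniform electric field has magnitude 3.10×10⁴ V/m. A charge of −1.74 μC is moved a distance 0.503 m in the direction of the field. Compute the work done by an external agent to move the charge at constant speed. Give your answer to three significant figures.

0.0271 J

The potential change for a displacement 0.503 m in the direction of the field is ΔV = −Ed = -1.56×10⁴ V.
W_ext = qΔV = 0.0271 J.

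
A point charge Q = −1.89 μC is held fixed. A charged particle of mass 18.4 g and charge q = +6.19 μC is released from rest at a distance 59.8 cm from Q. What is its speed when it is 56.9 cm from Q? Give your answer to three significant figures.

Only the electrostatic force acts, so mechanical energy is conserved: ½mv² = U₁ − U₂ = kQq(1/r₁ − 1/r₂).
U₁ − U₂ = (8.99×10⁹ N·m²/C²)(-1.89×10⁻⁶ C)(6.19×10⁻⁶ C)(1/0.598 − 1/0.569) = 8.96×10⁻³ J.
v = √(2·8.96×10⁻³/0.0184) = 0.987 m/s.

0.987 m/s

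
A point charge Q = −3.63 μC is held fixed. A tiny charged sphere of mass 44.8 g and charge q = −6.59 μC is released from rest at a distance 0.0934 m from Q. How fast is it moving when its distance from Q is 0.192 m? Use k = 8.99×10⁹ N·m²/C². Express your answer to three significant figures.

Only the electrostatic force acts, so mechanical energy is conserved: ½mv² = U₁ − U₂ = kQq(1/r₁ − 1/r₂).
U₁ − U₂ = (8.99×10⁹ N·m²/C²)(-3.63×10⁻⁶ C)(-6.59×10⁻⁶ C)(1/0.0934 − 1/0.192) = 1.18 J.
v = √(2·1.18/0.0448) = 7.27 m/s.

7.27 m/s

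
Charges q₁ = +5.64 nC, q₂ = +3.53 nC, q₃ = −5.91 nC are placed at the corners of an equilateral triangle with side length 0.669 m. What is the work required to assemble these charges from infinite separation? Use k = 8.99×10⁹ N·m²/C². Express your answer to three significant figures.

-4.61×10⁻⁷ J

The work to assemble the configuration equals its total potential energy, U = Σ kqᵢqⱼ/rᵢⱼ over all pairs.
All three pair separations equal the side length, 0.669 m.
U = (2.68×10⁻⁷) + (-4.48×10⁻⁷) + (-2.80×10⁻⁷) = -4.61×10⁻⁷ J.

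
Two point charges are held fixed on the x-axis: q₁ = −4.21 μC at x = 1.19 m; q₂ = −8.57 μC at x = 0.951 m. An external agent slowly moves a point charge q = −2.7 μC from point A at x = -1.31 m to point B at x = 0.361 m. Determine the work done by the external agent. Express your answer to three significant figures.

0.343 J

For quasistatic motion the external work equals the change in potential energy: W_ext = qΔV = q(V_B − V_A).
At A: distances to the source charges are 2.50 m, 2.26 m; V_A = Σ kqᵢ/rᵢ = -4.92×10⁴ V.
At B: distances to the source charges are 0.829 m, 0.590 m; V_B = Σ kqᵢ/rᵢ = -1.76×10⁵ V.
ΔV = V_B − V_A = -1.27×10⁵ V.
W_ext = qΔV = (-2.70×10⁻⁶ C)(-1.27×10⁵ V) = 0.343 J.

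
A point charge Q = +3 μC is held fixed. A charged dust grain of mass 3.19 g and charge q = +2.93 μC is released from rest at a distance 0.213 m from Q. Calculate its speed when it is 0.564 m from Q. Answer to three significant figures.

Only the electrostatic force acts, so mechanical energy is conserved: ½mv² = U₁ − U₂ = kQq(1/r₁ − 1/r₂).
U₁ − U₂ = (8.99×10⁹ N·m²/C²)(3.00×10⁻⁶ C)(2.93×10⁻⁶ C)(1/0.213 − 1/0.564) = 0.231 J.
v = √(2·0.231/3.19×10⁻³) = 12.0 m/s.

12.0 m/s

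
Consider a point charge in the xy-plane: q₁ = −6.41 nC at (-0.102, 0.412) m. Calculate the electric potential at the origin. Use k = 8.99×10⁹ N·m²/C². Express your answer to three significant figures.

-136 V

Electric potential is a scalar, so the contributions from each charge add algebraically: V = Σ kqᵢ/rᵢ.
Distances from the field point to each charge: r₁ = 0.424 m.
V = k[(-6.41×10⁻⁹)/(0.424)] = -136 V.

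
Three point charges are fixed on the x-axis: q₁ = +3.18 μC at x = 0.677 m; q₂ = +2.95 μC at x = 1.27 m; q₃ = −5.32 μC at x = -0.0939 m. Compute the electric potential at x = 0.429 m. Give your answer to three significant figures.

5.53×10⁴ V

The total potential is the scalar sum of each charge's contribution, V = Σ kqᵢ/rᵢ.
Distances from the field point to each charge: r₁ = 0.248 m, r₂ = 0.841 m, r₃ = 0.523 m.
V = k[(3.18×10⁻⁶)/(0.248) + (2.95×10⁻⁶)/(0.841) + (-5.32×10⁻⁶)/(0.523)] = 5.53×10⁴ V.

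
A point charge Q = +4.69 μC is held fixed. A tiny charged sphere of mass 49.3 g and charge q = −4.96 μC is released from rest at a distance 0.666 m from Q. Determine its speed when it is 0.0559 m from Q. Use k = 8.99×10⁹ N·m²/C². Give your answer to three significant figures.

11.8 m/s

Only the electrostatic force acts, so mechanical energy is conserved: ½mv² = U₁ − U₂ = kQq(1/r₁ − 1/r₂).
U₁ − U₂ = (8.99×10⁹ N·m²/C²)(4.69×10⁻⁶ C)(-4.96×10⁻⁶ C)(1/0.666 − 1/0.0559) = 3.43 J.
v = √(2·3.43/0.0493) = 11.8 m/s.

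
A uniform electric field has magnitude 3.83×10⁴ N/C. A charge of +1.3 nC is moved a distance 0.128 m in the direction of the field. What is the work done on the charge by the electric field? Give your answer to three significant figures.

The potential change for a displacement 0.128 m in the direction of the field is ΔV = −Ed = -4900 V.
W_field = −qΔV = 6.37×10⁻⁶ J.

6.37×10⁻⁶ J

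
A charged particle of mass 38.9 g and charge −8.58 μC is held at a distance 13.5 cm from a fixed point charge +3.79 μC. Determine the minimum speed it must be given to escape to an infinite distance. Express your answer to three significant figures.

10.6 m/s

To just escape, total mechanical energy must reach zero at infinity: ½mv²_min + U = 0, so ½mv²_min = −U = |kQq|/r.
|U| = |kQq|/r = (8.99×10⁹ N·m²/C²)(3.79×10⁻⁶)(8.58×10⁻⁶)/(0.135) = 2.17 J.
v_min = √(2|U|/m) = √(2·2.17/0.0389) = 10.6 m/s.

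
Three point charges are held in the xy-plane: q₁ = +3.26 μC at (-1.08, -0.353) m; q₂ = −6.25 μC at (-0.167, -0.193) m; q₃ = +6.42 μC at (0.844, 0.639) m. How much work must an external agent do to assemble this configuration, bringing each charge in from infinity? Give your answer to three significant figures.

The assembly work is the sum of pairwise potential energies, U = Σ_{i<j} kqᵢqⱼ/rᵢⱼ.
Pair separations: r₁₂ = 0.927 m, r₁₃ = 2.16 m, r₂₃ = 1.31 m.
U = (-0.198) + (0.0869) + (-0.276) = -0.386 J.

-0.386 J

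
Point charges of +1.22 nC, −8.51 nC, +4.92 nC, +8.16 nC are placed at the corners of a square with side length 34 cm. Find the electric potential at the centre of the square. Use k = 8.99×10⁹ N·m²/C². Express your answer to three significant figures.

217 V

The total potential is the scalar sum of each charge's contribution, V = Σ kqᵢ/rᵢ.
The distance from each corner to the centre is a√2/2 = 0.240 m.
V = k[(1.22×10⁻⁹)/(0.240) + (-8.51×10⁻⁹)/(0.240) + (4.92×10⁻⁹)/(0.240) + (8.16×10⁻⁹)/(0.240)] = 217 V.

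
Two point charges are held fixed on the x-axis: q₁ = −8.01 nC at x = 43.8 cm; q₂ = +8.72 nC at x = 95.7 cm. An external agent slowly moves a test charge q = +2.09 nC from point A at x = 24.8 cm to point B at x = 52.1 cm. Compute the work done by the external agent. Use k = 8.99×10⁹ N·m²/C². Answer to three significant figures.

For quasistatic motion the external work equals the change in potential energy: W_ext = qΔV = q(V_B − V_A).
At A: distances to the source charges are 0.190 m, 0.709 m; V_A = Σ kqᵢ/rᵢ = -268 V.
At B: distances to the source charges are 0.0830 m, 0.436 m; V_B = Σ kqᵢ/rᵢ = -688 V.
ΔV = V_B − V_A = -419 V.
W_ext = qΔV = (2.09×10⁻⁹ C)(-419 V) = -8.76×10⁻⁷ J.

-8.76×10⁻⁷ J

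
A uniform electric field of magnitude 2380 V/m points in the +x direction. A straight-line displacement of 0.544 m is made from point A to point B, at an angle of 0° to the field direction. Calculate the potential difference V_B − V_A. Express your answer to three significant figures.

-1290 V

Only the component of displacement along E changes the potential: ΔV = −E·d·cosθ.
ΔV = −(2380 V/m)(0.544 m)cos0° = -1290 V.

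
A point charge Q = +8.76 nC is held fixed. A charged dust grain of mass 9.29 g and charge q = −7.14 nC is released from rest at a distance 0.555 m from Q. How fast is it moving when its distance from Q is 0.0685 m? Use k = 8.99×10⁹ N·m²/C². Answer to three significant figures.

Only the electrostatic force acts, so mechanical energy is conserved: ½mv² = U₁ − U₂ = kQq(1/r₁ − 1/r₂).
U₁ − U₂ = (8.99×10⁹ N·m²/C²)(8.76×10⁻⁹ C)(-7.14×10⁻⁹ C)(1/0.555 − 1/0.0685) = 7.20×10⁻⁶ J.
v = √(2·7.20×10⁻⁶/9.29×10⁻³) = 0.0394 m/s.

0.0394 m/s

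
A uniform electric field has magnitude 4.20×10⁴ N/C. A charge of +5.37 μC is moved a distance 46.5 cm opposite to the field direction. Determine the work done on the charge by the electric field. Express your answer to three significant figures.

-0.105 J

The potential change for a displacement 46.5 cm opposite to the field direction is ΔV = +Ed = 1.95×10⁴ V.
W_field = −qΔV = -0.105 J.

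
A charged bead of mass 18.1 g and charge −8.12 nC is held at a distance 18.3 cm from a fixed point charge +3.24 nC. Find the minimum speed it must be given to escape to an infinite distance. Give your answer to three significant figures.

0.0120 m/s

To just escape, total mechanical energy must reach zero at infinity: ½mv²_min + U = 0, so ½mv²_min = −U = |kQq|/r.
|U| = |kQq|/r = (8.99×10⁹ N·m²/C²)(3.24×10⁻⁹)(8.12×10⁻⁹)/(0.183) = 1.29×10⁻⁶ J.
v_min = √(2|U|/m) = √(2·1.29×10⁻⁶/0.0181) = 0.0120 m/s.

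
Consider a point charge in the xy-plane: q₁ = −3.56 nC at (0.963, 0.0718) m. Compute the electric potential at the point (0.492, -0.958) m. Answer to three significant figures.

-28.3 V

The total potential is the scalar sum of each charge's contribution, V = Σ kqᵢ/rᵢ.
Distances from the field point to each charge: r₁ = 1.13 m.
V = k[(-3.56×10⁻⁹)/(1.13)] = -28.3 V.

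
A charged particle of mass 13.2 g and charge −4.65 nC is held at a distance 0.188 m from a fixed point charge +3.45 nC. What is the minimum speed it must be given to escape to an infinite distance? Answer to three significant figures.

To just escape, total mechanical energy must reach zero at infinity: ½mv²_min + U = 0, so ½mv²_min = −U = |kQq|/r.
|U| = |kQq|/r = (8.99×10⁹ N·m²/C²)(3.45×10⁻⁹)(4.65×10⁻⁹)/(0.188) = 7.67×10⁻⁷ J.
v_min = √(2|U|/m) = √(2·7.67×10⁻⁷/0.0132) = 0.0108 m/s.

0.0108 m/s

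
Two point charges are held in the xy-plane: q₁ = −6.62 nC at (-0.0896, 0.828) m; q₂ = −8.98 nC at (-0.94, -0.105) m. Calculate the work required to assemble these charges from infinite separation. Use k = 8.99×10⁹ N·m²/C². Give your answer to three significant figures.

The assembly work is the sum of pairwise potential energies, U = Σ_{i<j} kqᵢqⱼ/rᵢⱼ.
Pair separations: r₁₂ = 1.26 m.
U = (4.23×10⁻⁷) = 4.23×10⁻⁷ J.

4.23×10⁻⁷ J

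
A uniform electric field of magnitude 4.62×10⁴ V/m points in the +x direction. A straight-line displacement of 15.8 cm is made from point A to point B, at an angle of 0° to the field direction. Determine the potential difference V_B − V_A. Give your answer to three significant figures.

-7300 V

Only the component of displacement along E changes the potential: ΔV = −E·d·cosθ.
ΔV = −(4.62×10⁴ V/m)(0.158 m)cos0° = -7300 V.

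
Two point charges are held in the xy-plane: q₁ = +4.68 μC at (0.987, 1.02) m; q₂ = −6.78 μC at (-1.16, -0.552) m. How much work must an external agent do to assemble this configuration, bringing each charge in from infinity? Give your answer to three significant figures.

-0.107 J

The assembly work is the sum of pairwise potential energies, U = Σ_{i<j} kqᵢqⱼ/rᵢⱼ.
Pair separations: r₁₂ = 2.66 m.
U = (-0.107) = -0.107 J.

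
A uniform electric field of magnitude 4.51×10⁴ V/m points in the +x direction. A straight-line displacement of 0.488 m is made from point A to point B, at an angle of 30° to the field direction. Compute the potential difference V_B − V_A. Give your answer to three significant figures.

-1.91×10⁴ V

Only the component of displacement along E changes the potential: ΔV = −E·d·cosθ.
ΔV = −(4.51×10⁴ V/m)(0.488 m)cos30° = -1.91×10⁴ V.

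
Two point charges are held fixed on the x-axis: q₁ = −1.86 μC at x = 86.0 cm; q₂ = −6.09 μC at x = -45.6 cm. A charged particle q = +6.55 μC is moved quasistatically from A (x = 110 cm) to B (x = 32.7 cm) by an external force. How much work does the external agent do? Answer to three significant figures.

For quasistatic motion the external work equals the change in potential energy: W_ext = qΔV = q(V_B − V_A).
At A: distances to the source charges are 0.240 m, 1.56 m; V_A = Σ kqᵢ/rᵢ = -1.05×10⁵ V.
At B: distances to the source charges are 0.533 m, 0.783 m; V_B = Σ kqᵢ/rᵢ = -1.01×10⁵ V.
ΔV = V_B − V_A = 3560 V.
W_ext = qΔV = (6.55×10⁻⁶ C)(3560 V) = 0.0233 J.

0.0233 J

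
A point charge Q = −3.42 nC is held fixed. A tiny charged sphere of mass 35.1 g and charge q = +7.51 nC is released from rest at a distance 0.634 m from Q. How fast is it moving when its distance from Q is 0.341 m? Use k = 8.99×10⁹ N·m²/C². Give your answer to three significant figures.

4.22×10⁻³ m/s

Only the electrostatic force acts, so mechanical energy is conserved: ½mv² = U₁ − U₂ = kQq(1/r₁ − 1/r₂).
U₁ − U₂ = (8.99×10⁹ N·m²/C²)(-3.42×10⁻⁹ C)(7.51×10⁻⁹ C)(1/0.634 − 1/0.341) = 3.13×10⁻⁷ J.
v = √(2·3.13×10⁻⁷/0.0351) = 4.22×10⁻³ m/s.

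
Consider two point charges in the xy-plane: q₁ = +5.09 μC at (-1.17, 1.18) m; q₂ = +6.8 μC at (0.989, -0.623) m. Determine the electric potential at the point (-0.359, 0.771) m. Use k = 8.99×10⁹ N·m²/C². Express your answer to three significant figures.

8.19×10⁴ V

The total potential is the scalar sum of each charge's contribution, V = Σ kqᵢ/rᵢ.
Distances from the field point to each charge: r₁ = 0.908 m, r₂ = 1.94 m.
V = k[(5.09×10⁻⁶)/(0.908) + (6.80×10⁻⁶)/(1.94)] = 8.19×10⁴ V.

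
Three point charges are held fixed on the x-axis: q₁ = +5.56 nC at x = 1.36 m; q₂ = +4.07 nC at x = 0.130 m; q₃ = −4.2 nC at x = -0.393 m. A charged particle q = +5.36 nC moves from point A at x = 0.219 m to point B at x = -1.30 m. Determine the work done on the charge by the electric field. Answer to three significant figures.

2.09×10⁻⁶ J

The work done by the electric force is W_field = −ΔU = −q(V_B − V_A) = q(V_A − V_B).
At A: distances to the source charges are 1.14 m, 0.0890 m, 0.612 m; V_A = Σ kqᵢ/rᵢ = 393 V.
At B: distances to the source charges are 2.66 m, 1.43 m, 0.907 m; V_B = Σ kqᵢ/rᵢ = 2.75 V.
ΔV = V_B − V_A = -390 V.
W_field = −qΔV = −(5.36×10⁻⁹ C)(-390 V) = 2.09×10⁻⁶ J.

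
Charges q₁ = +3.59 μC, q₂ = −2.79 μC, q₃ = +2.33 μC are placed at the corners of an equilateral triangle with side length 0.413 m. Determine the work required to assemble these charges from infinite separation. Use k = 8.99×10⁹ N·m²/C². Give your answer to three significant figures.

The assembly work is the sum of pairwise potential energies, U = Σ_{i<j} kqᵢqⱼ/rᵢⱼ.
All three pair separations equal the side length, 0.413 m.
U = (-0.218) + (0.182) + (-0.142) = -0.177 J.

-0.177 J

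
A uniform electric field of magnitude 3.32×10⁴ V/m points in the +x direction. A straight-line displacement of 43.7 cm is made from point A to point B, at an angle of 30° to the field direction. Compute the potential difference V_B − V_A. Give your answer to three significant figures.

Only the component of displacement along E changes the potential: ΔV = −E·d·cosθ.
ΔV = −(3.32×10⁴ V/m)(0.437 m)cos30° = -1.26×10⁴ V.

-1.26×10⁴ V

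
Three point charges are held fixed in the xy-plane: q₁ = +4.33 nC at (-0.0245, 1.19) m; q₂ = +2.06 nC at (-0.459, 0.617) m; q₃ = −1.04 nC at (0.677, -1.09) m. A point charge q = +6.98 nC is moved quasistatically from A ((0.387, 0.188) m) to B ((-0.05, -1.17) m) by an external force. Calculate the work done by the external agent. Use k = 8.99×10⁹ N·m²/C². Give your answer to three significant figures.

-2.41×10⁻⁷ J

For quasistatic motion the external work equals the change in potential energy: W_ext = qΔV = q(V_B − V_A).
At A: distances to the source charges are 1.08 m, 0.949 m, 1.31 m; V_A = Σ kqᵢ/rᵢ = 48.3 V.
At B: distances to the source charges are 2.36 m, 1.83 m, 0.731 m; V_B = Σ kqᵢ/rᵢ = 13.8 V.
ΔV = V_B − V_A = -34.5 V.
W_ext = qΔV = (6.98×10⁻⁹ C)(-34.5 V) = -2.41×10⁻⁷ J.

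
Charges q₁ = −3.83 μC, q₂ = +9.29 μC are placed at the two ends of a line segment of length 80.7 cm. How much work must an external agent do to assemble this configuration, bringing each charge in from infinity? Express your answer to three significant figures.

-0.396 J

The work to assemble the configuration equals its total potential energy, U = Σ kqᵢqⱼ/rᵢⱼ over all pairs.
The separation is r = 0.807 m.
U = (-0.396) = -0.396 J.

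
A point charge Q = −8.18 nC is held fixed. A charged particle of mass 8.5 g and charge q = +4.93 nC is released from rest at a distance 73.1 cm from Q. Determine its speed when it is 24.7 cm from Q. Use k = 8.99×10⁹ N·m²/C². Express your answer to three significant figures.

Only the electrostatic force acts, so mechanical energy is conserved: ½mv² = U₁ − U₂ = kQq(1/r₁ − 1/r₂).
U₁ − U₂ = (8.99×10⁹ N·m²/C²)(-8.18×10⁻⁹ C)(4.93×10⁻⁹ C)(1/0.731 − 1/0.247) = 9.72×10⁻⁷ J.
v = √(2·9.72×10⁻⁷/8.50×10⁻³) = 0.0151 m/s.

0.0151 m/s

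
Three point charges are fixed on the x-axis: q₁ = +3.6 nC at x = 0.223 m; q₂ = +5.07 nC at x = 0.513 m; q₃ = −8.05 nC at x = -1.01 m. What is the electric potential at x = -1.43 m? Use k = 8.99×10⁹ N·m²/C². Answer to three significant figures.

-129 V

The total potential is the scalar sum of each charge's contribution, V = Σ kqᵢ/rᵢ.
Distances from the field point to each charge: r₁ = 1.65 m, r₂ = 1.94 m, r₃ = 0.420 m.
V = k[(3.60×10⁻⁹)/(1.65) + (5.07×10⁻⁹)/(1.94) + (-8.05×10⁻⁹)/(0.420)] = -129 V.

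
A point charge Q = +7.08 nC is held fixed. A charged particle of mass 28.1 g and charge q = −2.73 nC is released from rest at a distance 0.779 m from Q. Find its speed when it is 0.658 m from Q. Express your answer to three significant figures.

1.71×10⁻³ m/s

Only the electrostatic force acts, so mechanical energy is conserved: ½mv² = U₁ − U₂ = kQq(1/r₁ − 1/r₂).
U₁ − U₂ = (8.99×10⁹ N·m²/C²)(7.08×10⁻⁹ C)(-2.73×10⁻⁹ C)(1/0.779 − 1/0.658) = 4.10×10⁻⁸ J.
v = √(2·4.10×10⁻⁸/0.0281) = 1.71×10⁻³ m/s.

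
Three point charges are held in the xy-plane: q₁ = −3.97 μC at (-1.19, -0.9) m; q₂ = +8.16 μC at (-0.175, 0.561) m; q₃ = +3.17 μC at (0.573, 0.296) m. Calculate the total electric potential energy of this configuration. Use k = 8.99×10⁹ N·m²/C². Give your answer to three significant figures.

The work to assemble the configuration equals its total potential energy, U = Σ kqᵢqⱼ/rᵢⱼ over all pairs.
Pair separations: r₁₂ = 1.78 m, r₁₃ = 2.13 m, r₂₃ = 0.794 m.
U = (-0.164) + (-0.0531) + (0.293) = 0.0762 J.

0.0762 J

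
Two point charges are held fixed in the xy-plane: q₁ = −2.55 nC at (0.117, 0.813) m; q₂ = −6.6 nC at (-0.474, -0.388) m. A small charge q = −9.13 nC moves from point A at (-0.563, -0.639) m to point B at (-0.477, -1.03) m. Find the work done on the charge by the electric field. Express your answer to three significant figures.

The work done by the electric force is W_field = −ΔU = −q(V_B − V_A) = q(V_A − V_B).
At A: distances to the source charges are 1.60 m, 0.266 m; V_A = Σ kqᵢ/rᵢ = -237 V.
At B: distances to the source charges are 1.94 m, 0.642 m; V_B = Σ kqᵢ/rᵢ = -104 V.
ΔV = V_B − V_A = 133 V.
W_field = −qΔV = −(-9.13×10⁻⁹ C)(133 V) = 1.21×10⁻⁶ J.

1.21×10⁻⁶ J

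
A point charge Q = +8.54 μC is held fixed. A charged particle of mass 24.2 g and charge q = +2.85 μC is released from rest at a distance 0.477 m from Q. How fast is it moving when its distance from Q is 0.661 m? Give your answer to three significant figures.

Only the electrostatic force acts, so mechanical energy is conserved: ½mv² = U₁ − U₂ = kQq(1/r₁ − 1/r₂).
U₁ − U₂ = (8.99×10⁹ N·m²/C²)(8.54×10⁻⁶ C)(2.85×10⁻⁶ C)(1/0.477 − 1/0.661) = 0.128 J.
v = √(2·0.128/0.0242) = 3.25 m/s.

3.25 m/s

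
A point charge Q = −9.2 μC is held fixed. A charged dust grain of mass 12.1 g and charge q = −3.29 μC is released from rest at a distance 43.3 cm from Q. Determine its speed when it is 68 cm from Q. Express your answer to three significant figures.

Only the electrostatic force acts, so mechanical energy is conserved: ½mv² = U₁ − U₂ = kQq(1/r₁ − 1/r₂).
U₁ − U₂ = (8.99×10⁹ N·m²/C²)(-9.20×10⁻⁶ C)(-3.29×10⁻⁶ C)(1/0.433 − 1/0.680) = 0.228 J.
v = √(2·0.228/0.0121) = 6.14 m/s.

6.14 m/s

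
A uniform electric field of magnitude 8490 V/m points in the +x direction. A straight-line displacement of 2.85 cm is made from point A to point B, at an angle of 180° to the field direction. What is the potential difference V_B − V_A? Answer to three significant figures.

Only the component of displacement along E changes the potential: ΔV = −E·d·cosθ.
ΔV = −(8490 V/m)(0.0285 m)cos180° = 242 V.

242 V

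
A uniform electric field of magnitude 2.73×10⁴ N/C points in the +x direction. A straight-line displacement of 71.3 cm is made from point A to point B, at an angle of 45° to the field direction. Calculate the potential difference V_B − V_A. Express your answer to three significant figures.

-1.38×10⁴ V

Only the component of displacement along E changes the potential: ΔV = −E·d·cosθ.
ΔV = −(2.73×10⁴ V/m)(0.713 m)cos45° = -1.38×10⁴ V.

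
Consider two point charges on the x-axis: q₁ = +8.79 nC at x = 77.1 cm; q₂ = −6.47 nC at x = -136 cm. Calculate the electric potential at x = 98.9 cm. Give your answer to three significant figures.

338 V

The total potential is the scalar sum of each charge's contribution, V = Σ kqᵢ/rᵢ.
Distances from the field point to each charge: r₁ = 0.218 m, r₂ = 2.35 m.
V = k[(8.79×10⁻⁹)/(0.218) + (-6.47×10⁻⁹)/(2.35)] = 338 V.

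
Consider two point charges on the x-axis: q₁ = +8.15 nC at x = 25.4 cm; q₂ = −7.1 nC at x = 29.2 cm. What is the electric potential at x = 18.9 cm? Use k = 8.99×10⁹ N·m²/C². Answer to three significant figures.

508 V

The total potential is the scalar sum of each charge's contribution, V = Σ kqᵢ/rᵢ.
Distances from the field point to each charge: r₁ = 0.0650 m, r₂ = 0.103 m.
V = k[(8.15×10⁻⁹)/(0.0650) + (-7.10×10⁻⁹)/(0.103)] = 508 V.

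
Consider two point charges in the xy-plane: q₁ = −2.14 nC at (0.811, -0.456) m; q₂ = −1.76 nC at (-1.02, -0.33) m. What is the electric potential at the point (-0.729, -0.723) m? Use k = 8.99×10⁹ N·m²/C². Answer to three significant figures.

-44.7 V

Electric potential is a scalar, so the contributions from each charge add algebraically: V = Σ kqᵢ/rᵢ.
Distances from the field point to each charge: r₁ = 1.56 m, r₂ = 0.489 m.
V = k[(-2.14×10⁻⁹)/(1.56) + (-1.76×10⁻⁹)/(0.489)] = -44.7 V.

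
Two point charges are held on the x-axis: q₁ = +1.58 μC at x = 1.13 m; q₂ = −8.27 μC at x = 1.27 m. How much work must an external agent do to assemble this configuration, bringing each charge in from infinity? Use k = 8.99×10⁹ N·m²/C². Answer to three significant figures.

The work to assemble the configuration equals its total potential energy, U = Σ kqᵢqⱼ/rᵢⱼ over all pairs.
Pair separations: r₁₂ = 0.140 m.
U = (-0.839) = -0.839 J.

-0.839 J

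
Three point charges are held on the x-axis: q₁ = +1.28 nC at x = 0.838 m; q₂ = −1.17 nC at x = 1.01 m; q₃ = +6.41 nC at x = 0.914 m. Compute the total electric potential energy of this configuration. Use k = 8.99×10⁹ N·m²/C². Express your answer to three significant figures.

The work to assemble the configuration equals its total potential energy, U = Σ kqᵢqⱼ/rᵢⱼ over all pairs.
Pair separations: r₁₂ = 0.172 m, r₁₃ = 0.0760 m, r₂₃ = 0.0960 m.
U = (-7.83×10⁻⁸) + (9.71×10⁻⁷) + (-7.02×10⁻⁷) = 1.90×10⁻⁷ J.

1.90×10⁻⁷ J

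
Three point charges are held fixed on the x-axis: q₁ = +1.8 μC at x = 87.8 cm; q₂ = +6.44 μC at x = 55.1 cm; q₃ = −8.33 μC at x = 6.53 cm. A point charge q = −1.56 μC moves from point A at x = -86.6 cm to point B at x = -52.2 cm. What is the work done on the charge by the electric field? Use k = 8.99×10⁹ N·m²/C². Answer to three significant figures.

-0.0495 J

The work done by the electric force is W_field = −ΔU = −q(V_B − V_A) = q(V_A − V_B).
At A: distances to the source charges are 1.74 m, 1.42 m, 0.931 m; V_A = Σ kqᵢ/rᵢ = -3.03×10⁴ V.
At B: distances to the source charges are 1.40 m, 1.07 m, 0.587 m; V_B = Σ kqᵢ/rᵢ = -6.20×10⁴ V.
ΔV = V_B − V_A = -3.17×10⁴ V.
W_field = −qΔV = −(-1.56×10⁻⁶ C)(-3.17×10⁴ V) = -0.0495 J.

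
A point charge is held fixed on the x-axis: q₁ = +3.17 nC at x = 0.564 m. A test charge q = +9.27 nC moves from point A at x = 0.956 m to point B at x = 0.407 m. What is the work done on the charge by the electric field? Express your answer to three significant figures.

-1.01×10⁻⁶ J

The work done by the electric force is W_field = −ΔU = −q(V_B − V_A) = q(V_A − V_B).
At A: distance to the source charge is 0.392 m; V_A = kq₁/r = 72.7 V.
At B: distance to the source charge is 0.157 m; V_B = kq₁/r = 182 V.
ΔV = V_B − V_A = 109 V.
W_field = −qΔV = −(9.27×10⁻⁹ C)(109 V) = -1.01×10⁻⁶ J.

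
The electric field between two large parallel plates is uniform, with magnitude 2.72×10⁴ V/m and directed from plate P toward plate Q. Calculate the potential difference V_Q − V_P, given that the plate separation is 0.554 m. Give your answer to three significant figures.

In a uniform field, potential decreases in the direction of E: ΔV = −E·d for a displacement d parallel to E.
Going from P to Q is a displacement of 0.554 m along the field, so V_Q − V_P = −Ed = -1.51×10⁴ V.

-1.51×10⁴ V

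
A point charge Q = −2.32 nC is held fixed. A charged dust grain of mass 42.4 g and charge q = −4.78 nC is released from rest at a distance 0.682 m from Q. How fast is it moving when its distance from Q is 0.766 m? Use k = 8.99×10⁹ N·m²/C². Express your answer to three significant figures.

Only the electrostatic force acts, so mechanical energy is conserved: ½mv² = U₁ − U₂ = kQq(1/r₁ − 1/r₂).
U₁ − U₂ = (8.99×10⁹ N·m²/C²)(-2.32×10⁻⁹ C)(-4.78×10⁻⁹ C)(1/0.682 − 1/0.766) = 1.60×10⁻⁸ J.
v = √(2·1.60×10⁻⁸/0.0424) = 8.70×10⁻⁴ m/s.

8.70×10⁻⁴ m/s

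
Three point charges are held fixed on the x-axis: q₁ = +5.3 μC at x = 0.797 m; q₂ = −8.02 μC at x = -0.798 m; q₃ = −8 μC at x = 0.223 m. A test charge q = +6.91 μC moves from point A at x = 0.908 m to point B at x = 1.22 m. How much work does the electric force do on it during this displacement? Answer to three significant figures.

The work done by the electric force is W_field = −ΔU = −q(V_B − V_A) = q(V_A − V_B).
At A: distances to the source charges are 0.111 m, 1.71 m, 0.685 m; V_A = Σ kqᵢ/rᵢ = 2.82×10⁵ V.
At B: distances to the source charges are 0.423 m, 2.02 m, 0.997 m; V_B = Σ kqᵢ/rᵢ = 4780 V.
ΔV = V_B − V_A = -2.77×10⁵ V.
W_field = −qΔV = −(6.91×10⁻⁶ C)(-2.77×10⁵ V) = 1.92 J.

1.92 J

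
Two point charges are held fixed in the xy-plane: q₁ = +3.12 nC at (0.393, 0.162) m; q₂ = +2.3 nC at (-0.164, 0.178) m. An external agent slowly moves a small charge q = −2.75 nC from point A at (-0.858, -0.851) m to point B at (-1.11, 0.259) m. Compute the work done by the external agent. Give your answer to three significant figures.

For quasistatic motion the external work equals the change in potential energy: W_ext = qΔV = q(V_B − V_A).
At A: distances to the source charges are 1.61 m, 1.24 m; V_A = Σ kqᵢ/rᵢ = 34.1 V.
At B: distances to the source charges are 1.51 m, 0.949 m; V_B = Σ kqᵢ/rᵢ = 40.4 V.
ΔV = V_B − V_A = 6.32 V.
W_ext = qΔV = (-2.75×10⁻⁹ C)(6.32 V) = -1.74×10⁻⁸ J.

-1.74×10⁻⁸ J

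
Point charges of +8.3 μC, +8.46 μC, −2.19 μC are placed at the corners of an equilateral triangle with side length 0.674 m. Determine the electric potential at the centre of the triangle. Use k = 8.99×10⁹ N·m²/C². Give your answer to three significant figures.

Electric potential is a scalar, so the contributions from each charge add algebraically: V = Σ kqᵢ/rᵢ.
The distance from each vertex to the centroid is a/√3 = 0.389 m.
V = k[(8.30×10⁻⁶)/(0.389) + (8.46×10⁻⁶)/(0.389) + (-2.19×10⁻⁶)/(0.389)] = 3.37×10⁵ V.

3.37×10⁵ V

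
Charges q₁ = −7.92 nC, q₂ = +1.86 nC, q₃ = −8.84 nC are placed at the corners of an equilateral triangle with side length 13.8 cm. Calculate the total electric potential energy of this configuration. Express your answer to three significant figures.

2.53×10⁻⁶ J

The work to assemble the configuration equals its total potential energy, U = Σ kqᵢqⱼ/rᵢⱼ over all pairs.
All three pair separations equal the side length, 0.138 m.
U = (-9.60×10⁻⁷) + (4.56×10⁻⁶) + (-1.07×10⁻⁶) = 2.53×10⁻⁶ J.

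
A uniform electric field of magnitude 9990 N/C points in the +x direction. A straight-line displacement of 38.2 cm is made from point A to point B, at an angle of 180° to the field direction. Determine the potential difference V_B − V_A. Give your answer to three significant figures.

3820 V

Only the component of displacement along E changes the potential: ΔV = −E·d·cosθ.
ΔV = −(9990 V/m)(0.382 m)cos180° = 3820 V.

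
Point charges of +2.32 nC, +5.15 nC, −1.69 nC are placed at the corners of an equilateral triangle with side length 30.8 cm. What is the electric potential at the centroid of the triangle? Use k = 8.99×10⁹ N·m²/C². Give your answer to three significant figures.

The total potential is the scalar sum of each charge's contribution, V = Σ kqᵢ/rᵢ.
The distance from each vertex to the centroid is a/√3 = 0.178 m.
V = k[(2.32×10⁻⁹)/(0.178) + (5.15×10⁻⁹)/(0.178) + (-1.69×10⁻⁹)/(0.178)] = 292 V.

292 V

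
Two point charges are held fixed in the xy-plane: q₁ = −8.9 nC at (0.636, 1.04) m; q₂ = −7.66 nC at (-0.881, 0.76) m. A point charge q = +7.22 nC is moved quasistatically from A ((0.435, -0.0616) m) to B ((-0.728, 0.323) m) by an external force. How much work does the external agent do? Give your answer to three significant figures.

For quasistatic motion the external work equals the change in potential energy: W_ext = qΔV = q(V_B − V_A).
At A: distances to the source charges are 1.12 m, 1.55 m; V_A = Σ kqᵢ/rᵢ = -116 V.
At B: distances to the source charges are 1.54 m, 0.463 m; V_B = Σ kqᵢ/rᵢ = -201 V.
ΔV = V_B − V_A = -84.8 V.
W_ext = qΔV = (7.22×10⁻⁹ C)(-84.8 V) = -6.12×10⁻⁷ J.

-6.12×10⁻⁷ J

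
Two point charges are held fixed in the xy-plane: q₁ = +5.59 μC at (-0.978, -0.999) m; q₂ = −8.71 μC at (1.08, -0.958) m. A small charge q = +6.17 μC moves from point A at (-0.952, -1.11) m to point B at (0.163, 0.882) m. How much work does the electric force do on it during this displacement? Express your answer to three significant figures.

2.58 J

The work done by the electric force is W_field = −ΔU = −q(V_B − V_A) = q(V_A − V_B).
At A: distances to the source charges are 0.114 m, 2.04 m; V_A = Σ kqᵢ/rᵢ = 4.02×10⁵ V.
At B: distances to the source charges are 2.20 m, 2.06 m; V_B = Σ kqᵢ/rᵢ = -1.52×10⁴ V.
ΔV = V_B − V_A = -4.18×10⁵ V.
W_field = −qΔV = −(6.17×10⁻⁶ C)(-4.18×10⁵ V) = 2.58 J.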